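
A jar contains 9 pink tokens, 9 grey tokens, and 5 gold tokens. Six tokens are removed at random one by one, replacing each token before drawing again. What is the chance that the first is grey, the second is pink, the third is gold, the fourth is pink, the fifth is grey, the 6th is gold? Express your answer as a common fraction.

164025/148035889

Multiply the conditional probability of each draw in order, with replacement (the composition resets each draw).
P = (9/23) · (9/23) · (5/23) · (9/23) · (9/23) · (5/23) = 164025/148035889 ≈ 0.0011.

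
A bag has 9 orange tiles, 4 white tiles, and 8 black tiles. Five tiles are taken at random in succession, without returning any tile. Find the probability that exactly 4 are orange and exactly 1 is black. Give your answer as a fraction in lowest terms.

16/323

Unordered draws without replacement: count favorable combinations over C(21,5).
Favorable = C(9,4) · C(4,0) · C(8,1) = 1008; total = C(21,5) = 20349.
P = 1008/20349 = 16/323 ≈ 0.0495.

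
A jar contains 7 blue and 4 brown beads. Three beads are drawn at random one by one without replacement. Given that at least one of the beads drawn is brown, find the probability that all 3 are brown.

2/65

P(all 3 brown) = C(4,3)/C(11,3) = 4/165; P(at least one brown) = 1 − C(7,3)/C(11,3) = 26/33.
Since 'all 3 brown' ⊆ 'at least one brown', P(all 3 | at least one) = 4/165 / 26/33 = 2/65 ≈ 0.0308.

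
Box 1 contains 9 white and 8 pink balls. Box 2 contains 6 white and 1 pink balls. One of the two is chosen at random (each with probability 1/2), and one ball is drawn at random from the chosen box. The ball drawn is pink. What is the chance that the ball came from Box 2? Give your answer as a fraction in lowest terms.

17/73

P(pink | Box 1) = 8/17; P(pink | Box 2) = 1/7.
P(pink) = 1/2·8/17 + 1/2·1/7 = 73/238.
By Bayes' rule, P(Box 2 | pink) = 1/14 / 73/238 = 17/73 ≈ 0.2329.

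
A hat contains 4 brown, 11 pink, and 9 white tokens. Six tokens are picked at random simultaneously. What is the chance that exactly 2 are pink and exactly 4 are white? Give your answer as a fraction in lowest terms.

Unordered draws without replacement: count favorable combinations over C(24,6).
Favorable = C(4,0) · C(11,2) · C(9,4) = 6930; total = C(24,6) = 134596.
P = 6930/134596 = 45/874 ≈ 0.0515.

45/874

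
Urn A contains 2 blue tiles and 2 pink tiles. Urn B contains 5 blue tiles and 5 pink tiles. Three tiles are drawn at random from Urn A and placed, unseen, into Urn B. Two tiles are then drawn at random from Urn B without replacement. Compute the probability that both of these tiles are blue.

Condition on how many of the transferred tiles are blue (from Urn A: 2 blue of 4; then Urn B has 13 total).
  1 blue: C(2,1)C(2,2)/C(4,3) = 1/2; then P = C(6,2)/C(13,2) = 5/26
  2 blue: C(2,2)C(2,1)/C(4,3) = 1/2; then P = C(7,2)/C(13,2) = 7/26
P(both blue) = 3/13 ≈ 0.2308.

3/13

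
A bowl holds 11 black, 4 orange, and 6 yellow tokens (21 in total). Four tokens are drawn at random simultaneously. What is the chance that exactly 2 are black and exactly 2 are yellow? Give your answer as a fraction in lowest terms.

55/399

Unordered draws without replacement: count favorable combinations over C(21,4).
Favorable = C(11,2) · C(4,0) · C(6,2) = 825; total = C(21,4) = 5985.
P = 825/5985 = 55/399 ≈ 0.1378.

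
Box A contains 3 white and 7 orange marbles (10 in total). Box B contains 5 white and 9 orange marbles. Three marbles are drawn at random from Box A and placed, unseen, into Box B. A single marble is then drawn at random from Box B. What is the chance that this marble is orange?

Condition on how many of the transferred marbles are orange (from Box A: 7 orange of 10; then Box B has 17 total).
  0 orange: C(7,0)C(3,3)/C(10,3) = 1/120; then P = 9/17
  1 orange: C(7,1)C(3,2)/C(10,3) = 7/40; then P = 10/17
  2 orange: C(7,2)C(3,1)/C(10,3) = 21/40; then P = 11/17
  3 orange: C(7,3)C(3,0)/C(10,3) = 7/24; then P = 12/17
P(orange from Box B) = 111/170 ≈ 0.6529.

111/170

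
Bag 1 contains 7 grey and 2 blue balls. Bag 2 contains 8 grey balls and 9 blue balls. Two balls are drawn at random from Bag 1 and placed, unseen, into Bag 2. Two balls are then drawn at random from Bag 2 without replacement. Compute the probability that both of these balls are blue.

1441/6156

Condition on how many of the transferred balls are blue (from Bag 1: 2 blue of 9; then Bag 2 has 19 total).
  0 blue: C(2,0)C(7,2)/C(9,2) = 7/12; then P = C(9,2)/C(19,2) = 4/19
  1 blue: C(2,1)C(7,1)/C(9,2) = 7/18; then P = C(10,2)/C(19,2) = 5/19
  2 blue: C(2,2)C(7,0)/C(9,2) = 1/36; then P = C(11,2)/C(19,2) = 55/171
P(both blue) = 1441/6156 ≈ 0.2341.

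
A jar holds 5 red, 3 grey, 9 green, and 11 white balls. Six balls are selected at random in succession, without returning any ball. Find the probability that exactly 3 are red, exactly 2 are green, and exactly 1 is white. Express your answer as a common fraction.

22/2093

Unordered draws without replacement: count favorable combinations over C(28,6).
Favorable = C(5,3) · C(3,0) · C(9,2) · C(11,1) = 3960; total = C(28,6) = 376740.
P = 3960/376740 = 22/2093 ≈ 0.0105.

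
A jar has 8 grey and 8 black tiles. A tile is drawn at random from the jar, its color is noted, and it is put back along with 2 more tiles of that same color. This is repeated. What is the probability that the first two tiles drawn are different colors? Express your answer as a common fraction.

4/9

Either black then grey, or grey then black; after the first draw the total is 18.
P = (8/16)·(8/18) + (8/16)·(8/18) = 4/9 ≈ 0.4444.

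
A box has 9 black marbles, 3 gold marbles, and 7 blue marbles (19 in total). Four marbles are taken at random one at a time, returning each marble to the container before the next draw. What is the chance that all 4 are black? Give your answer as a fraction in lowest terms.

6561/130321

Multiply the conditional probability of each draw in order, with replacement (the composition resets each draw).
P = (9/19) · (9/19) · (9/19) · (9/19) = 6561/130321 ≈ 0.0503.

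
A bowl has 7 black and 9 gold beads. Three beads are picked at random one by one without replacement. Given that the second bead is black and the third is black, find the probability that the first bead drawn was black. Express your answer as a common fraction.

P(first=black and the second bead is black and the third is black) = (7/16)·(6/15)·(5/14) = 1/16.
P(E) = Σ over first color = 1/16 + 9/80 = 7/40.
By Bayes, P(first=black | E) = 1/16 / 7/40 = 5/14 ≈ 0.3571.

5/14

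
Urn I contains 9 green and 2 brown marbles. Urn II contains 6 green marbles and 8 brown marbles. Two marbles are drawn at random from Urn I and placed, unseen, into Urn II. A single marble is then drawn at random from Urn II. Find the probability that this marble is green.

Condition on how many of the transferred marbles are green (from Urn I: 9 green of 11; then Urn II has 16 total).
  0 green: C(9,0)C(2,2)/C(11,2) = 1/55; then P = 6/16
  1 green: C(9,1)C(2,1)/C(11,2) = 18/55; then P = 7/16
  2 green: C(9,2)C(2,0)/C(11,2) = 36/55; then P = 8/16
P(green from Urn II) = 21/44 ≈ 0.4773.

21/44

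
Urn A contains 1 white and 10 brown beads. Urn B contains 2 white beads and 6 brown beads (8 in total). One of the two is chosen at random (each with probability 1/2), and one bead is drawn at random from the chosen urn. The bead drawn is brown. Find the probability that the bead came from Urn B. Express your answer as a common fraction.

P(brown | Urn A) = 10/11; P(brown | Urn B) = 3/4.
P(brown) = 1/2·10/11 + 1/2·3/4 = 73/88.
By Bayes' rule, P(Urn B | brown) = 3/8 / 73/88 = 33/73 ≈ 0.4521.

33/73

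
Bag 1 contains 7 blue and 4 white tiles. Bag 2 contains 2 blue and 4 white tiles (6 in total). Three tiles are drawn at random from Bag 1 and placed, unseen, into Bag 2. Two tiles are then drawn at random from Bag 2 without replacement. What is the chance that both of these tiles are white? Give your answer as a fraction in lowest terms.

49/165

Condition on how many of the transferred tiles are white (from Bag 1: 4 white of 11; then Bag 2 has 9 total).
  0 white: C(4,0)C(7,3)/C(11,3) = 7/33; then P = C(4,2)/C(9,2) = 1/6
  1 white: C(4,1)C(7,2)/C(11,3) = 28/55; then P = C(5,2)/C(9,2) = 5/18
  2 white: C(4,2)C(7,1)/C(11,3) = 14/55; then P = C(6,2)/C(9,2) = 5/12
  3 white: C(4,3)C(7,0)/C(11,3) = 4/165; then P = C(7,2)/C(9,2) = 7/12
P(both white) = 49/165 ≈ 0.2970.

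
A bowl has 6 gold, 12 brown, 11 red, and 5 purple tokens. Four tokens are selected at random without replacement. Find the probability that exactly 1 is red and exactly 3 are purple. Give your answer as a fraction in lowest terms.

5/2108

Unordered draws without replacement: count favorable combinations over C(34,4).
Favorable = C(6,0) · C(12,0) · C(11,1) · C(5,3) = 110; total = C(34,4) = 46376.
P = 110/46376 = 5/2108 ≈ 0.0024.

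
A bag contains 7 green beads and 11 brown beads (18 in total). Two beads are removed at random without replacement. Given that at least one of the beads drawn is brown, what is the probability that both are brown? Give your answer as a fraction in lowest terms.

5/12

P(both brown) = C(11,2)/C(18,2) = 55/153; P(at least one brown) = 1 − C(7,2)/C(18,2) = 44/51.
Since 'both brown' ⊆ 'at least one brown', P(both | at least one) = 55/153 / 44/51 = 5/12 ≈ 0.4167.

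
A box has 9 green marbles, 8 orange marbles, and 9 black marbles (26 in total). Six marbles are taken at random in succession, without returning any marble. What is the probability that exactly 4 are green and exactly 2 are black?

324/16445

Unordered draws without replacement: count favorable combinations over C(26,6).
Favorable = C(9,4) · C(8,0) · C(9,2) = 4536; total = C(26,6) = 230230.
P = 4536/230230 = 324/16445 ≈ 0.0197.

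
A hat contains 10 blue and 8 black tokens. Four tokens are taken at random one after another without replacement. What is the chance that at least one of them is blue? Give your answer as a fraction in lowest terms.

299/306

Use the complement: P(at least one blue) = 1 − P(no blue).
P(none) = C(8,4)/C(18,4) = 70/3060.
So P = 1 − 70/3060 = 299/306 ≈ 0.9771.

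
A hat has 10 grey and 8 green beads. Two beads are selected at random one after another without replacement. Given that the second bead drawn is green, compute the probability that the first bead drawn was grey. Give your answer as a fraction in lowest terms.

10/17

P(first=grey and the second bead drawn is green) = (10/18)·(8/17) = 40/153.
P(the second bead drawn is green) = Σ over first color = 40/153 + 28/153 = 4/9.
By Bayes, P(first=grey | the second bead drawn is green) = 40/153 / 4/9 = 10/17 ≈ 0.5882.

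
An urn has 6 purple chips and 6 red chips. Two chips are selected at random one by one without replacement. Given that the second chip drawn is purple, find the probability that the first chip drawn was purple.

5/11

P(first=purple and the second chip drawn is purple) = (6/12)·(5/11) = 5/22.
P(the second chip drawn is purple) = Σ over first color = 5/22 + 3/11 = 1/2.
By Bayes, P(first=purple | the second chip drawn is purple) = 5/22 / 1/2 = 5/11 ≈ 0.4545.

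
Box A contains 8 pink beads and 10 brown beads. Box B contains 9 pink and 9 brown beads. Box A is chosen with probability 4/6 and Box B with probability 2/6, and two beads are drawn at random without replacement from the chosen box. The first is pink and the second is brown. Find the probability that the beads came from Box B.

81/241

P(E | Box A) = 40/153; P(E | Box B) = 9/34.
P(E) = 2/3·40/153 + 1/3·9/34 = 241/918.
By Bayes' rule, P(Box B | E) = 3/34 / 241/918 = 81/241 ≈ 0.3361.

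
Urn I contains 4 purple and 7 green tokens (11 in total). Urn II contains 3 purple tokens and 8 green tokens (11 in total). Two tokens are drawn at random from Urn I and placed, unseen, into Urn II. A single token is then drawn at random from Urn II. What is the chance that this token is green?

Condition on how many of the transferred tokens are green (from Urn I: 7 green of 11; then Urn II has 13 total).
  0 green: C(7,0)C(4,2)/C(11,2) = 6/55; then P = 8/13
  1 green: C(7,1)C(4,1)/C(11,2) = 28/55; then P = 9/13
  2 green: C(7,2)C(4,0)/C(11,2) = 21/55; then P = 10/13
P(green from Urn II) = 102/143 ≈ 0.7133.

102/143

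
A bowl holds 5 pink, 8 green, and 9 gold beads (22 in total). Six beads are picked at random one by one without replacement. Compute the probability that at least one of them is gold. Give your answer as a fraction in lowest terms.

2209/2261

Use the complement: P(at least one gold) = 1 − P(no gold).
P(none) = C(13,6)/C(22,6) = 1716/74613.
So P = 1 − 1716/74613 = 2209/2261 ≈ 0.9770.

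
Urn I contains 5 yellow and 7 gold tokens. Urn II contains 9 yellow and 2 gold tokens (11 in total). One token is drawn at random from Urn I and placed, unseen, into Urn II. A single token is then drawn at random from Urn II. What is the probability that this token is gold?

31/144

Condition on how many of the transferred tokens are gold (from Urn I: 7 gold of 12; then Urn II has 12 total).
  0 gold: C(7,0)C(5,1)/C(12,1) = 5/12; then P = 2/12
  1 gold: C(7,1)C(5,0)/C(12,1) = 7/12; then P = 3/12
P(gold from Urn II) = 31/144 ≈ 0.2153.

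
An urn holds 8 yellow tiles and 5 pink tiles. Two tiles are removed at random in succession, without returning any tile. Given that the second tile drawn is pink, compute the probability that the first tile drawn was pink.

P(first=pink and the second tile drawn is pink) = (5/13)·(4/12) = 5/39.
P(the second tile drawn is pink) = Σ over first color = 10/39 + 5/39 = 5/13.
By Bayes, P(first=pink | the second tile drawn is pink) = 5/39 / 5/13 = 1/3 ≈ 0.3333.

1/3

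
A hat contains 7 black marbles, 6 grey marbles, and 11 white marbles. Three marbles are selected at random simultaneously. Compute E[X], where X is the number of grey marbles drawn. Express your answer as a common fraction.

3/4

By linearity of expectation, E[X] = Σ P(draw i is grey); by symmetry each draw (even without replacement) has P(grey) = 6/24.
E[X] = 3 · 6/24 = 3/4 ≈ 0.7500.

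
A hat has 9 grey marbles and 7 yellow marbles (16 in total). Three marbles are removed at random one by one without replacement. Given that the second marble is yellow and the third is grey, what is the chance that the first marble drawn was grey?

4/7

P(first=grey and the second marble is yellow and the third is grey) = (9/16)·(7/15)·(8/14) = 3/20.
P(E) = Σ over first color = 3/20 + 9/80 = 21/80.
By Bayes, P(first=grey | E) = 3/20 / 21/80 = 4/7 ≈ 0.5714.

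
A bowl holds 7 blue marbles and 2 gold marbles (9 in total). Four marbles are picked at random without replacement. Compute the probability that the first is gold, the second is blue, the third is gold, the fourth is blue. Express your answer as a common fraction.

Multiply the conditional probability of each draw in order, without replacement, so each draw removes one from its color and from the total.
P = (2/9) · (7/8) · (1/7) · (6/6) = 1/36 ≈ 0.0278.

1/36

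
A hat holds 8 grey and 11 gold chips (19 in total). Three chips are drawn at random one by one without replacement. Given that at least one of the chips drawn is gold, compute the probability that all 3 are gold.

15/83

P(all 3 gold) = C(11,3)/C(19,3) = 55/323; P(at least one gold) = 1 − C(8,3)/C(19,3) = 913/969.
Since 'all 3 gold' ⊆ 'at least one gold', P(all 3 | at least one) = 55/323 / 913/969 = 15/83 ≈ 0.1807.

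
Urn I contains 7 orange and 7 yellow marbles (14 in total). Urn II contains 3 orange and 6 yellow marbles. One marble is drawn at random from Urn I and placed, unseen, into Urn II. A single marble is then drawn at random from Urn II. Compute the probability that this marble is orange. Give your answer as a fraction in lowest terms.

Condition on how many of the transferred marbles are orange (from Urn I: 7 orange of 14; then Urn II has 10 total).
  0 orange: C(7,0)C(7,1)/C(14,1) = 1/2; then P = 3/10
  1 orange: C(7,1)C(7,0)/C(14,1) = 1/2; then P = 4/10
P(orange from Urn II) = 7/20 ≈ 0.3500.

7/20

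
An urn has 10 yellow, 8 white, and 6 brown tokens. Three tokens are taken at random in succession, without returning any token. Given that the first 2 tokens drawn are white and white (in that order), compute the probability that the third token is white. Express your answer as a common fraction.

3/11

After removing 2 white, the urn has 6 white out of 22 remaining.
P(third is white | given) = 6/22 = 3/11 ≈ 0.2727.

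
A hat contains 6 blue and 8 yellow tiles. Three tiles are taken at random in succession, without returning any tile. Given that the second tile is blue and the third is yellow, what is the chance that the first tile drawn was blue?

P(first=blue and the second tile is blue and the third is yellow) = (6/14)·(5/13)·(8/12) = 10/91.
P(E) = Σ over first color = 10/91 + 2/13 = 24/91.
By Bayes, P(first=blue | E) = 10/91 / 24/91 = 5/12 ≈ 0.4167.

5/12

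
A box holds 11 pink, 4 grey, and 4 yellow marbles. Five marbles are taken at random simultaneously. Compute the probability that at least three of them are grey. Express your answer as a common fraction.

145/3876

Sum the hypergeometric tail for j = 3,…,4 grey marbles.
Favorable = C(4,3)·C(15,2) + C(4,4)·C(15,1) = 435; total = C(19,5) = 11628.
P = 435/11628 = 145/3876 ≈ 0.0374.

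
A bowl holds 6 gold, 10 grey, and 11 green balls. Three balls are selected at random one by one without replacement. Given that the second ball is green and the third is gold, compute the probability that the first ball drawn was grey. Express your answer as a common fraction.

P(first=grey and the second ball is green and the third is gold) = (10/27)·(11/26)·(6/25) = 22/585.
P(E) = Σ over first color = 11/585 + 22/585 + 22/585 = 11/117.
By Bayes, P(first=grey | E) = 22/585 / 11/117 = 2/5 ≈ 0.4000.

2/5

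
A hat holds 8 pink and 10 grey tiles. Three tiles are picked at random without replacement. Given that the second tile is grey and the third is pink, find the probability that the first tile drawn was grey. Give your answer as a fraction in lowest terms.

P(first=grey and the second tile is grey and the third is pink) = (10/18)·(9/17)·(8/16) = 5/34.
P(E) = Σ over first color = 35/306 + 5/34 = 40/153.
By Bayes, P(first=grey | E) = 5/34 / 40/153 = 9/16 ≈ 0.5625.

9/16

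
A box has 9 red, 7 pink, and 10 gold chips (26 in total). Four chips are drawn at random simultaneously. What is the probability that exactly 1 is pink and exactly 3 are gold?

84/1495

Unordered draws without replacement: count favorable combinations over C(26,4).
Favorable = C(9,0) · C(7,1) · C(10,3) = 840; total = C(26,4) = 14950.
P = 840/14950 = 84/1495 ≈ 0.0562.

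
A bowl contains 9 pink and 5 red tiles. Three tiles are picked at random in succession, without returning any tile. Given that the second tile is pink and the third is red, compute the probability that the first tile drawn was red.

1/3

P(first=red and the second tile is pink and the third is red) = (5/14)·(9/13)·(4/12) = 15/182.
P(E) = Σ over first color = 15/91 + 15/182 = 45/182.
By Bayes, P(first=red | E) = 15/182 / 45/182 = 1/3 ≈ 0.3333.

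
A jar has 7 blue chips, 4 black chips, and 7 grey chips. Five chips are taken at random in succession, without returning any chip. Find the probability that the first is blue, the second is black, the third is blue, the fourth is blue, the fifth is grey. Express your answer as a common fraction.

7/1224

Multiply the conditional probability of each draw in order, without replacement, so each draw removes one from its color and from the total.
P = (7/18) · (4/17) · (6/16) · (5/15) · (7/14) = 7/1224 ≈ 0.0057.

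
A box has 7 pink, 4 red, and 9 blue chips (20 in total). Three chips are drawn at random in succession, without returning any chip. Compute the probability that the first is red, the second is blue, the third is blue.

4/95

Multiply the conditional probability of each draw in order, without replacement, so each draw removes one from its color and from the total.
P = (4/20) · (9/19) · (8/18) = 4/95 ≈ 0.0421.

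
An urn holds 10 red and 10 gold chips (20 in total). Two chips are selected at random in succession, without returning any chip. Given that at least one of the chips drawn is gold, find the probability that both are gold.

9/29

P(both gold) = C(10,2)/C(20,2) = 9/38; P(at least one gold) = 1 − C(10,2)/C(20,2) = 29/38.
Since 'both gold' ⊆ 'at least one gold', P(both | at least one) = 9/38 / 29/38 = 9/29 ≈ 0.3103.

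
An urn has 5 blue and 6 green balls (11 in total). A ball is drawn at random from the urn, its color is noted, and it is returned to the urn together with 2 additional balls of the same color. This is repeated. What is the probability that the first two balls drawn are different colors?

Either blue then green, or green then blue; after the first draw the total is 13.
P = (5/11)·(6/13) + (6/11)·(5/13) = 60/143 ≈ 0.4196.

60/143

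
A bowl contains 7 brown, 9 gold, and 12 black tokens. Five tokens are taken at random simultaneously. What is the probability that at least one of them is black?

43/45

Use the complement: P(at least one black) = 1 − P(no black).
P(none) = C(16,5)/C(28,5) = 4368/98280.
So P = 1 − 4368/98280 = 43/45 ≈ 0.9556.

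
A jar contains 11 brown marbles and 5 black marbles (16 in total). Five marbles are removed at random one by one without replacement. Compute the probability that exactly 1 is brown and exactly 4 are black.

Unordered draws without replacement: count favorable combinations over C(16,5).
Favorable = C(11,1) · C(5,4) = 55; total = C(16,5) = 4368.
P = 55/4368 = 55/4368 ≈ 0.0126.

55/4368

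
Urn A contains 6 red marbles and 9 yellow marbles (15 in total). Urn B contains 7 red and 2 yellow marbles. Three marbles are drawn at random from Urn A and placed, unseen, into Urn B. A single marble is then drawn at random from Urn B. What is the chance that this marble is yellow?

19/60

Condition on how many of the transferred marbles are yellow (from Urn A: 9 yellow of 15; then Urn B has 12 total).
  0 yellow: C(9,0)C(6,3)/C(15,3) = 4/91; then P = 2/12
  1 yellow: C(9,1)C(6,2)/C(15,3) = 27/91; then P = 3/12
  2 yellow: C(9,2)C(6,1)/C(15,3) = 216/455; then P = 4/12
  3 yellow: C(9,3)C(6,0)/C(15,3) = 12/65; then P = 5/12
P(yellow from Urn B) = 19/60 ≈ 0.3167.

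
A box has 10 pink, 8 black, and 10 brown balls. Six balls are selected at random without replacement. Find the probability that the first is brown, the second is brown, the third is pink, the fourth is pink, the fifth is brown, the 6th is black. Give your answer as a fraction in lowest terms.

4/2093

Multiply the conditional probability of each draw in order, without replacement, so each draw removes one from its color and from the total.
P = (10/28) · (9/27) · (10/26) · (9/25) · (8/24) · (8/23) = 4/2093 ≈ 0.0019.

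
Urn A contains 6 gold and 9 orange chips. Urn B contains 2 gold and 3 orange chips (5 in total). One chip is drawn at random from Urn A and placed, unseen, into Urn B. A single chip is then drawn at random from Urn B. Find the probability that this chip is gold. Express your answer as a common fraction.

Condition on how many of the transferred chips are gold (from Urn A: 6 gold of 15; then Urn B has 6 total).
  0 gold: C(6,0)C(9,1)/C(15,1) = 3/5; then P = 2/6
  1 gold: C(6,1)C(9,0)/C(15,1) = 2/5; then P = 3/6
P(gold from Urn B) = 2/5 ≈ 0.4000.

2/5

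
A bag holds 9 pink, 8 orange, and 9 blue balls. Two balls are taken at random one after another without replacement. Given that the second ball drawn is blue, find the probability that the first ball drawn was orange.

8/25

P(first=orange and the second ball drawn is blue) = (8/26)·(9/25) = 36/325.
P(the second ball drawn is blue) = Σ over first color = 81/650 + 36/325 + 36/325 = 9/26.
By Bayes, P(first=orange | the second ball drawn is blue) = 36/325 / 9/26 = 8/25 ≈ 0.3200.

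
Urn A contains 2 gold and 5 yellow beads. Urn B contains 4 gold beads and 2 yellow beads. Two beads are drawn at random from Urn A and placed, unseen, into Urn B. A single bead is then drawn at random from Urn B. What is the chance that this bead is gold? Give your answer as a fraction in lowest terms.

4/7

Condition on how many of the transferred beads are gold (from Urn A: 2 gold of 7; then Urn B has 8 total).
  0 gold: C(2,0)C(5,2)/C(7,2) = 10/21; then P = 4/8
  1 gold: C(2,1)C(5,1)/C(7,2) = 10/21; then P = 5/8
  2 gold: C(2,2)C(5,0)/C(7,2) = 1/21; then P = 6/8
P(gold from Urn B) = 4/7 ≈ 0.5714.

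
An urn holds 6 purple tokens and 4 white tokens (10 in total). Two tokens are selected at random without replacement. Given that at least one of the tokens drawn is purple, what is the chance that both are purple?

5/13

P(both purple) = C(6,2)/C(10,2) = 1/3; P(at least one purple) = 1 − C(4,2)/C(10,2) = 13/15.
Since 'both purple' ⊆ 'at least one purple', P(both | at least one) = 1/3 / 13/15 = 5/13 ≈ 0.3846.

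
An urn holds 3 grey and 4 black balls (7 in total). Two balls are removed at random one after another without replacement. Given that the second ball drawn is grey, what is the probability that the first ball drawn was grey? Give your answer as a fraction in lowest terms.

P(first=grey and the second ball drawn is grey) = (3/7)·(2/6) = 1/7.
P(the second ball drawn is grey) = Σ over first color = 1/7 + 2/7 = 3/7.
By Bayes, P(first=grey | the second ball drawn is grey) = 1/7 / 3/7 = 1/3 ≈ 0.3333.

1/3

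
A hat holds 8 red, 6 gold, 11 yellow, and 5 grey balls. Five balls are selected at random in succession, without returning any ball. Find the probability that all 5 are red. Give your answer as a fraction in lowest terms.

Unordered draws without replacement: count favorable combinations over C(30,5).
Favorable = C(8,5) · C(6,0) · C(11,0) · C(5,0) = 56; total = C(30,5) = 142506.
P = 56/142506 = 4/10179 ≈ 0.0004.

4/10179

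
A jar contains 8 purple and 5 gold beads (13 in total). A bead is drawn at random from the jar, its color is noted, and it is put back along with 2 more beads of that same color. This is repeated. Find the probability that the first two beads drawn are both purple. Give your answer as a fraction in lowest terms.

16/39

After a purple draw the jar holds 10 purple out of 15.
P = (8/13)·(10/15) = 16/39 ≈ 0.4103.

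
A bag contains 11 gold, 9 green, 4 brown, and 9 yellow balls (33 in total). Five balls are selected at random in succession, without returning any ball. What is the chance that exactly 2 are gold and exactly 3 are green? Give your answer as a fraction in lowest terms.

35/1798

Unordered draws without replacement: count favorable combinations over C(33,5).
Favorable = C(11,2) · C(9,3) · C(4,0) · C(9,0) = 4620; total = C(33,5) = 237336.
P = 4620/237336 = 35/1798 ≈ 0.0195.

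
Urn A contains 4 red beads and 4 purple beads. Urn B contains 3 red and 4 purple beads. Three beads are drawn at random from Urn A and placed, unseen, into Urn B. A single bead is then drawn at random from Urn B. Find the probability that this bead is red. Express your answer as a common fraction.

9/20

Condition on how many of the transferred beads are red (from Urn A: 4 red of 8; then Urn B has 10 total).
  0 red: C(4,0)C(4,3)/C(8,3) = 1/14; then P = 3/10
  1 red: C(4,1)C(4,2)/C(8,3) = 3/7; then P = 4/10
  2 red: C(4,2)C(4,1)/C(8,3) = 3/7; then P = 5/10
  3 red: C(4,3)C(4,0)/C(8,3) = 1/14; then P = 6/10
P(red from Urn B) = 9/20 ≈ 0.4500.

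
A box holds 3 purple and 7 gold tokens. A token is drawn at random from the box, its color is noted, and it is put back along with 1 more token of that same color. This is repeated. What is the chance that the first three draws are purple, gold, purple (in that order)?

7/110

Track the composition after each reinforcement of +1.
P = (3/10) · (7/11) · (4/12) = 7/110 ≈ 0.0636.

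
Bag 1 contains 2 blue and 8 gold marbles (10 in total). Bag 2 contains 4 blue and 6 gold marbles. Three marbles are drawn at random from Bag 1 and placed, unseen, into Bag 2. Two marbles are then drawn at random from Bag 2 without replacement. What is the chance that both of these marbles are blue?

127/1170

Condition on how many of the transferred marbles are blue (from Bag 1: 2 blue of 10; then Bag 2 has 13 total).
  0 blue: C(2,0)C(8,3)/C(10,3) = 7/15; then P = C(4,2)/C(13,2) = 1/13
  1 blue: C(2,1)C(8,2)/C(10,3) = 7/15; then P = C(5,2)/C(13,2) = 5/39
  2 blue: C(2,2)C(8,1)/C(10,3) = 1/15; then P = C(6,2)/C(13,2) = 5/26
P(both blue) = 127/1170 ≈ 0.1085.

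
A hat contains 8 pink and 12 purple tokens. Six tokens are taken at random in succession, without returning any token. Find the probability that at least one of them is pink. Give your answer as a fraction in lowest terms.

Use the complement: P(at least one pink) = 1 − P(no pink).
P(none) = C(12,6)/C(20,6) = 924/38760.
So P = 1 − 924/38760 = 3153/3230 ≈ 0.9762.

3153/3230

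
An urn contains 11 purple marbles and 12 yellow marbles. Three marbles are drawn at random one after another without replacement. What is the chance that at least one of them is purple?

Use the complement: P(at least one purple) = 1 − P(no purple).
P(none) = C(12,3)/C(23,3) = 220/1771.
So P = 1 − 220/1771 = 141/161 ≈ 0.8758.

141/161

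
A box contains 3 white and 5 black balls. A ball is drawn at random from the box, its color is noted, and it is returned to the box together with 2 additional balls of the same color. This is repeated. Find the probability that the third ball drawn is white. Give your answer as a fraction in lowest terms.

Sum over the four possibilities for the first two draws (white/not-white each), tracking how the white count and total change by +2 per draw.
P(third is white) = 3/8 ≈ 0.3750. (In a Pólya urn every draw has the same marginal probability 3/8.)

3/8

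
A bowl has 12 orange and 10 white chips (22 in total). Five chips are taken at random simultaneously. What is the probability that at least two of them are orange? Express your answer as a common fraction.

Sum the hypergeometric tail for j = 2,…,5 orange chips.
Favorable = C(12,2)·C(10,3) + C(12,3)·C(10,2) + C(12,4)·C(10,1) + C(12,5)·C(10,0) = 23562; total = C(22,5) = 26334.
P = 23562/26334 = 17/19 ≈ 0.8947.

17/19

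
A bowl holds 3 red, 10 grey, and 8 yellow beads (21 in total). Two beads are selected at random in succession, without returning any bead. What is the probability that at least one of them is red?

Use the complement: P(at least one red) = 1 − P(no red).
P(none) = C(18,2)/C(21,2) = 153/210.
So P = 1 − 153/210 = 19/70 ≈ 0.2714.

19/70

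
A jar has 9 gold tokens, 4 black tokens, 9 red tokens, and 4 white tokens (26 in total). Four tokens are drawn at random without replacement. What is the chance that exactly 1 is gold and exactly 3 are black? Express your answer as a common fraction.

Unordered draws without replacement: count favorable combinations over C(26,4).
Favorable = C(9,1) · C(4,3) · C(9,0) · C(4,0) = 36; total = C(26,4) = 14950.
P = 36/14950 = 18/7475 ≈ 0.0024.

18/7475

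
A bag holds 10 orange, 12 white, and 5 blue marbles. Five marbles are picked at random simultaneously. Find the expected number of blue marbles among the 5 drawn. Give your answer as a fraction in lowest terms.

25/27

By linearity of expectation, E[X] = Σ P(draw i is blue); by symmetry each draw (even without replacement) has P(blue) = 5/27.
E[X] = 5 · 5/27 = 25/27 ≈ 0.9259.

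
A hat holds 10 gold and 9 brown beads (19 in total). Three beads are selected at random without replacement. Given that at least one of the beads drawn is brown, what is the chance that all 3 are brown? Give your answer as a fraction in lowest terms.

P(all 3 brown) = C(9,3)/C(19,3) = 28/323; P(at least one brown) = 1 − C(10,3)/C(19,3) = 283/323.
Since 'all 3 brown' ⊆ 'at least one brown', P(all 3 | at least one) = 28/323 / 283/323 = 28/283 ≈ 0.0989.

28/283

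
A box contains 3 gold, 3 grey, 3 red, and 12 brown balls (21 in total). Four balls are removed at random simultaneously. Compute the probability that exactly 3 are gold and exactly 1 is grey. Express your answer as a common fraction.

1/1995

Unordered draws without replacement: count favorable combinations over C(21,4).
Favorable = C(3,3) · C(3,1) · C(3,0) · C(12,0) = 3; total = C(21,4) = 5985.
P = 3/5985 = 1/1995 ≈ 0.0005.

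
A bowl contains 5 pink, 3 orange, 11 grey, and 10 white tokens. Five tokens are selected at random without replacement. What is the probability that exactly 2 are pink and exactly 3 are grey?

Unordered draws without replacement: count favorable combinations over C(29,5).
Favorable = C(5,2) · C(3,0) · C(11,3) · C(10,0) = 1650; total = C(29,5) = 118755.
P = 1650/118755 = 110/7917 ≈ 0.0139.

110/7917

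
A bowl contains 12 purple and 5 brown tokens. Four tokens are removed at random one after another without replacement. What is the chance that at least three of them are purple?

319/476

Sum the hypergeometric tail for j = 3,…,4 purple tokens.
Favorable = C(12,3)·C(5,1) + C(12,4)·C(5,0) = 1595; total = C(17,4) = 2380.
P = 1595/2380 = 319/476 ≈ 0.6702.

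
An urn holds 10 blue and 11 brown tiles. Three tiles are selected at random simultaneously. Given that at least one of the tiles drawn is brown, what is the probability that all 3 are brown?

3/22

P(all 3 brown) = C(11,3)/C(21,3) = 33/266; P(at least one brown) = 1 − C(10,3)/C(21,3) = 121/133.
Since 'all 3 brown' ⊆ 'at least one brown', P(all 3 | at least one) = 33/266 / 121/133 = 3/22 ≈ 0.1364.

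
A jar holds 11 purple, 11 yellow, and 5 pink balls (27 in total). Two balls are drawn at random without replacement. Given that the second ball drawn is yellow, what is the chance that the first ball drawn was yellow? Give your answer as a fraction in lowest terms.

5/13

P(first=yellow and the second ball drawn is yellow) = (11/27)·(10/26) = 55/351.
P(the second ball drawn is yellow) = Σ over first color = 121/702 + 55/351 + 55/702 = 11/27.
By Bayes, P(first=yellow | the second ball drawn is yellow) = 55/351 / 11/27 = 5/13 ≈ 0.3846.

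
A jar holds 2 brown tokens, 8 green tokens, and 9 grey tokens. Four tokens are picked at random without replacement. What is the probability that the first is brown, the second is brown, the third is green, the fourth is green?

7/5814

Multiply the conditional probability of each draw in order, without replacement, so each draw removes one from its color and from the total.
P = (2/19) · (1/18) · (8/17) · (7/16) = 7/5814 ≈ 0.0012.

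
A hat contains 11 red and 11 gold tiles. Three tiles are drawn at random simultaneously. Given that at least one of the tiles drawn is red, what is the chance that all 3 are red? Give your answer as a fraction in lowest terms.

3/25

P(all 3 red) = C(11,3)/C(22,3) = 3/28; P(at least one red) = 1 − C(11,3)/C(22,3) = 25/28.
Since 'all 3 red' ⊆ 'at least one red', P(all 3 | at least one) = 3/28 / 25/28 = 3/25 ≈ 0.1200.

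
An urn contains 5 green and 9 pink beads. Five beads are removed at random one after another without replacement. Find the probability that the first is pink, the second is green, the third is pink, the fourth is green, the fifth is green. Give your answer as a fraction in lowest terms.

Multiply the conditional probability of each draw in order, without replacement, so each draw removes one from its color and from the total.
P = (9/14) · (5/13) · (8/12) · (4/11) · (3/10) = 18/1001 ≈ 0.0180.

18/1001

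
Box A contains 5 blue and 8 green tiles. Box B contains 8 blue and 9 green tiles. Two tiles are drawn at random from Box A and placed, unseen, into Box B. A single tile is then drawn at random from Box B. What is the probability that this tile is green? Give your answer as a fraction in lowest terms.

7/13

Condition on how many of the transferred tiles are green (from Box A: 8 green of 13; then Box B has 19 total).
  0 green: C(8,0)C(5,2)/C(13,2) = 5/39; then P = 9/19
  1 green: C(8,1)C(5,1)/C(13,2) = 20/39; then P = 10/19
  2 green: C(8,2)C(5,0)/C(13,2) = 14/39; then P = 11/19
P(green from Box B) = 7/13 ≈ 0.5385.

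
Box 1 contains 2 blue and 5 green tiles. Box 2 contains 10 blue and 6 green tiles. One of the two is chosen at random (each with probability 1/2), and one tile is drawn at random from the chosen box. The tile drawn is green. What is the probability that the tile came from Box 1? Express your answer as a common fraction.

40/61

P(green | Box 1) = 5/7; P(green | Box 2) = 3/8.
P(green) = 1/2·5/7 + 1/2·3/8 = 61/112.
By Bayes' rule, P(Box 1 | green) = 5/14 / 61/112 = 40/61 ≈ 0.6557.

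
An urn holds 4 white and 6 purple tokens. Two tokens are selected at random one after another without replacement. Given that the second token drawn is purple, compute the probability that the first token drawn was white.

4/9

P(first=white and the second token drawn is purple) = (4/10)·(6/9) = 4/15.
P(the second token drawn is purple) = Σ over first color = 4/15 + 1/3 = 3/5.
By Bayes, P(first=white | the second token drawn is purple) = 4/15 / 3/5 = 4/9 ≈ 0.4444.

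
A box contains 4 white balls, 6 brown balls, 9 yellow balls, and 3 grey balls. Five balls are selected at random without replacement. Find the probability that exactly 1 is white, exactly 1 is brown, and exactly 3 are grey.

Unordered draws without replacement: count favorable combinations over C(22,5).
Favorable = C(4,1) · C(6,1) · C(9,0) · C(3,3) = 24; total = C(22,5) = 26334.
P = 24/26334 = 4/4389 ≈ 0.0009.

4/4389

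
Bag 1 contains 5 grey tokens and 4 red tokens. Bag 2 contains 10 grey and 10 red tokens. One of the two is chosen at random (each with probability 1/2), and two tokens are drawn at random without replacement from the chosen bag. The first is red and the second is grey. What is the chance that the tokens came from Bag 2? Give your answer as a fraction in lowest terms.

P(E | Bag 1) = 5/18; P(E | Bag 2) = 5/19.
P(E) = 1/2·5/18 + 1/2·5/19 = 185/684.
By Bayes' rule, P(Bag 2 | E) = 5/38 / 185/684 = 18/37 ≈ 0.4865.

18/37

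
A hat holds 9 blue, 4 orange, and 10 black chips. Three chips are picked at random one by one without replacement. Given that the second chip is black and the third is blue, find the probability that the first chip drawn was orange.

P(first=orange and the second chip is black and the third is blue) = (4/23)·(10/22)·(9/21) = 60/1771.
P(E) = Σ over first color = 120/1771 + 60/1771 + 135/1771 = 45/253.
By Bayes, P(first=orange | E) = 60/1771 / 45/253 = 4/21 ≈ 0.1905.

4/21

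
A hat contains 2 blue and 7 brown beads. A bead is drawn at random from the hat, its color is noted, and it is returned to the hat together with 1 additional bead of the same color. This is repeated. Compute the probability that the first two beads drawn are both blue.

After a blue draw the hat holds 3 blue out of 10.
P = (2/9)·(3/10) = 1/15 ≈ 0.0667.

1/15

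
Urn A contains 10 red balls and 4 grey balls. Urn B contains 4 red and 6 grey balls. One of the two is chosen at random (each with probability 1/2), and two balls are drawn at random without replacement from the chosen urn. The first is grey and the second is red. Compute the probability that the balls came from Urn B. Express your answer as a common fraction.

P(E | Urn A) = 20/91; P(E | Urn B) = 4/15.
P(E) = 1/2·20/91 + 1/2·4/15 = 332/1365.
By Bayes' rule, P(Urn B | E) = 2/15 / 332/1365 = 91/166 ≈ 0.5482.

91/166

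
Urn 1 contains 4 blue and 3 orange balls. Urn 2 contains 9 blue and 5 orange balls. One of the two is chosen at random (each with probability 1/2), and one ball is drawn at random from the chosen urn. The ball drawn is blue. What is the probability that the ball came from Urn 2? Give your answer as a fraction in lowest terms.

9/17

P(blue | Urn 1) = 4/7; P(blue | Urn 2) = 9/14.
P(blue) = 1/2·4/7 + 1/2·9/14 = 17/28.
By Bayes' rule, P(Urn 2 | blue) = 9/28 / 17/28 = 9/17 ≈ 0.5294.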